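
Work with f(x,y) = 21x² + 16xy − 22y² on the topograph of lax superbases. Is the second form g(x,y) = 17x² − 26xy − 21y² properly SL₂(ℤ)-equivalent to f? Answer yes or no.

D₁ = 2104, D₂ = 2104
river cycle of f (length 40): (-22, 28, 15), (15, 32, -18), (-18, 40, 7), (7, 44, -6), (-6, 40, 21), (21, 44, -2), (-2, 44, 21), (21, 40, -6), (-6, 44, 7), (7, 40, -18), … (30 more)
river cycle of g (length 40): (-21, 26, 17), (17, 42, -5), (-5, 38, 33), (33, 28, -10), (-10, 32, 27), (27, 22, -15), (-15, 38, 11), (11, 28, -30), (-30, 32, 9), (9, 40, -14), … (30 more)
cycles differ ⇒ inequivalent

no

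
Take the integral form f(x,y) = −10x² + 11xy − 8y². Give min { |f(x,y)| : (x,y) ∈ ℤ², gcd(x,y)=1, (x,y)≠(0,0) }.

translate: b→9 (≡-11 mod 20), so (10,-11,8)→(10,9,7)
flip: (10,9,7)→(7,-9,10)
translate: b→5 (≡-9 mod 14), so (7,-9,10)→(7,5,8)
reduced (well bottom): (7,5,8) with a≤c, −a<b≤a
well minimum |f| = |-7| = 7 (negative-definite)

7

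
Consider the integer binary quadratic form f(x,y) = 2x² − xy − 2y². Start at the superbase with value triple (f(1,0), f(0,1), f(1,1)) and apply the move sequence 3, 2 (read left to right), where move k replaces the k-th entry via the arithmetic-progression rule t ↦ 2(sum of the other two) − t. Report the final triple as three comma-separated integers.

start (2,-2,-1) = (f(1,0),f(0,1),f(1,1))
replace slot 3: 2·(2+(-2)) − (-1) = 1 → (2,-2,1)
replace slot 2: 2·(2+1) − (-2) = 8 → (2,8,1)

2,8,1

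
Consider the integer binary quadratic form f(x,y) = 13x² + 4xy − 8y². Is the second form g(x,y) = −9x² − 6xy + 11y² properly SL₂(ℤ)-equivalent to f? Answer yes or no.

D₁ = 432, D₂ = 432
river cycle of f (length 8): (-8, 12, 9), (9, 6, -11), (-11, 16, 4), (4, 16, -11), (-11, 6, 9), (9, 12, -8), (-8, 20, 1), (1, 20, -8)
river cycle of g (length 8): (11, 6, -9), (-9, 12, 8), (8, 20, -1), (-1, 20, 8), (8, 12, -9), (-9, 6, 11), (11, 16, -4), (-4, 16, 11)
cycles differ ⇒ inequivalent

no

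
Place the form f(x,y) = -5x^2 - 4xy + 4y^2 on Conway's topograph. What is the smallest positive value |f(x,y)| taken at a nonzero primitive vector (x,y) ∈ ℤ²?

descent: ρ → (4,4,-5)  [lands on river]
river: ρ → (-5,6,3)
river: ρ → (3,6,-5)
river: ρ → (-5,4,4)
closes: descent 1, river 4
min |a| on river = 3

3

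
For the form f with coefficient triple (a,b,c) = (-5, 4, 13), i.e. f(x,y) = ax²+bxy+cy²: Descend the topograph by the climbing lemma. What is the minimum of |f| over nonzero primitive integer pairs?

descent: ρ → (13,-4,-5)
descent: ρ → (-5,14,4)  [lands on river]
river: ρ → (4,10,-11)
river: ρ → (-11,12,3)
river: ρ → (3,12,-11)
river: ρ → (-11,10,4)
river: ρ → (4,14,-5)
river: ρ → (-5,16,1)
river: ρ → (1,16,-5)
closes: descent 2, river 8
min |a| on river = 1

1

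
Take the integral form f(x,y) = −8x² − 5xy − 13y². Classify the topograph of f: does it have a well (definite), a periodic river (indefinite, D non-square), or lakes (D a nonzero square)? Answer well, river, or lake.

D = b²−4ac = (-5)² − 4·(-8)·(-13) = -391
D < 0 ⇒ definite ⇒ every region one sign ⇒ single well

well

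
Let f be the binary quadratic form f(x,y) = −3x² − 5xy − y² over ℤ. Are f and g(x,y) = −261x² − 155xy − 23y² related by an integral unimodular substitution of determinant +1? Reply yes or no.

D₁ = 13, D₂ = 13
river cycle of f (length 2): (-1, 3, 1), (1, 3, -1)
river cycle of g (length 2): (1, 3, -1), (-1, 3, 1)
cycles coincide ⇒ equivalent

yes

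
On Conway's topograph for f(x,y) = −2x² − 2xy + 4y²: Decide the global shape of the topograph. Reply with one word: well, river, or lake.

D = b²−4ac = (-2)² − 4·(-2)·4 = 36
D = 6² is a perfect square ⇒ form factors over ℤ ⇒ lakes

lake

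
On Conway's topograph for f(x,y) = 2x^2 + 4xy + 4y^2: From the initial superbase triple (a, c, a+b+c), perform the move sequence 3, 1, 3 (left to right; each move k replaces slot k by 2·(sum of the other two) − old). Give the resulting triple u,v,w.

start (2,4,10) = (f(1,0),f(0,1),f(1,1))
replace slot 3: 2·(2+4) − 10 = 2 → (2,4,2)
replace slot 1: 2·(4+2) − 2 = 10 → (10,4,2)
replace slot 3: 2·(10+4) − 2 = 26 → (10,4,26)

10,4,26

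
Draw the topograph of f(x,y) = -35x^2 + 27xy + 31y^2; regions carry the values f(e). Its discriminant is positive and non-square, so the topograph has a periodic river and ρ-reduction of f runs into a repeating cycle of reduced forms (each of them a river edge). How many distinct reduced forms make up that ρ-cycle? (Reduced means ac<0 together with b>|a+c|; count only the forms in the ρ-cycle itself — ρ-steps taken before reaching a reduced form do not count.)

D = 5069, ⌊√D⌋ = 71
river: ρ → (31,35,-31)
river: ρ → (-31,27,35)
river: ρ → (35,43,-23)
river: ρ → (-23,49,29)
river: ρ → (29,67,-5)
river: ρ → (-5,63,55)
river: ρ → (55,47,-13)
river: ρ → (-13,57,35)
river: ρ → (35,13,-35)
river: ρ → (-35,57,13)
river: ρ → (13,47,-55)
river: ρ → (-55,63,5)
river: ρ → (5,67,-29)
river: ρ → (-29,49,23)
river: ρ → (23,43,-35)
river: ρ → (-35,27,31)
ρ-cycle length = 16 (tail of 0 descent steps not counted)

16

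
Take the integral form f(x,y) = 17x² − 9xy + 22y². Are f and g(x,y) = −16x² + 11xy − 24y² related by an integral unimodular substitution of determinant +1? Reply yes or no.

D₁ = -1415, D₂ = -1415
f: reduced (well bottom): (17,-9,22) with a≤c, −a<b≤a
g is negative-definite; reduce −g:
−g: reduced (well bottom): (16,-11,24) with a≤c, −a<b≤a
flip sign back: reduced form of g is (-16,11,-24)
reduced forms (17, -9, 22) vs (-16, 11, -24) ⇒ inequivalent

no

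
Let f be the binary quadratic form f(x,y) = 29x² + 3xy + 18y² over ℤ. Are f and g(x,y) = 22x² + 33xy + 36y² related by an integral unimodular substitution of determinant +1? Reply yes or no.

D₁ = -2079, D₂ = -2079
f: flip: (29,3,18)→(18,-3,29)
f: reduced (well bottom): (18,-3,29) with a≤c, −a<b≤a
g: translate: b→-11 (≡33 mod 44), so (22,33,36)→(22,-11,25)
g: reduced (well bottom): (22,-11,25) with a≤c, −a<b≤a
reduced forms (18, -3, 29) vs (22, -11, 25) ⇒ inequivalent

no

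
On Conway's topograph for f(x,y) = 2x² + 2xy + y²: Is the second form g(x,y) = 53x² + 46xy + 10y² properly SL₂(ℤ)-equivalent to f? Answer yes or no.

D₁ = -4, D₂ = -4
f: flip: (2,2,1)→(1,-2,2)
f: translate: b→0 (≡-2 mod 2), so (1,-2,2)→(1,0,1)
f: reduced (well bottom): (1,0,1) with a≤c, −a<b≤a
g: flip: (53,46,10)→(10,-46,53)
g: translate: b→-6 (≡-46 mod 20), so (10,-46,53)→(10,-6,1)
g: flip: (10,-6,1)→(1,6,10)
g: translate: b→0 (≡6 mod 2), so (1,6,10)→(1,0,1)
g: reduced (well bottom): (1,0,1) with a≤c, −a<b≤a
reduced forms (1, 0, 1) vs (1, 0, 1) ⇒ equivalent

yes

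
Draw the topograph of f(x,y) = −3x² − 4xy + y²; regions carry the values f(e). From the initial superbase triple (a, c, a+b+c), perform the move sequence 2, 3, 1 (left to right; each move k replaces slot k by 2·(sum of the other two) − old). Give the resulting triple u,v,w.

start (-3,1,-6) = (f(1,0),f(0,1),f(1,1))
replace slot 2: 2·((-3)+(-6)) − 1 = -19 → (-3,-19,-6)
replace slot 3: 2·((-3)+(-19)) − (-6) = -38 → (-3,-19,-38)
replace slot 1: 2·((-19)+(-38)) − (-3) = -111 → (-111,-19,-38)

-111,-19,-38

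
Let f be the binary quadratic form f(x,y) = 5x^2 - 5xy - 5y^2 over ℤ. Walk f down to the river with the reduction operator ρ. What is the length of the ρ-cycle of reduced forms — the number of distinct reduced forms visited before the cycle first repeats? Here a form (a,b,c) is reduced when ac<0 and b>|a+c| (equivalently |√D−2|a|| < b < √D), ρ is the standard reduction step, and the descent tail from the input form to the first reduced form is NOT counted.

D = 125, ⌊√D⌋ = 11
descent: ρ → (-5,5,5)  [lands on river]
river: ρ → (5,5,-5)
ρ-cycle length = 2 (tail of 1 descent step not counted)

2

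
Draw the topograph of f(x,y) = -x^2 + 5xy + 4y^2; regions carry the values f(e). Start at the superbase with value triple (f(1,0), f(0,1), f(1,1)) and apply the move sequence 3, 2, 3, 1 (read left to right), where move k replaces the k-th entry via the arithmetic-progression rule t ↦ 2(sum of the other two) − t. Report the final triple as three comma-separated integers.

start (-1,4,8) = (f(1,0),f(0,1),f(1,1))
replace slot 3: 2·((-1)+4) − 8 = -2 → (-1,4,-2)
replace slot 2: 2·((-1)+(-2)) − 4 = -10 → (-1,-10,-2)
replace slot 3: 2·((-1)+(-10)) − (-2) = -20 → (-1,-10,-20)
replace slot 1: 2·((-10)+(-20)) − (-1) = -59 → (-59,-10,-20)

-59,-10,-20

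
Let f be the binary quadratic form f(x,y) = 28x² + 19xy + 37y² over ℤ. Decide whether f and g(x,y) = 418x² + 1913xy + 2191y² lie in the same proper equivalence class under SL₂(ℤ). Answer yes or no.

D₁ = -3783, D₂ = -3783
f: reduced (well bottom): (28,19,37) with a≤c, −a<b≤a
g: translate: b→241 (≡1913 mod 836), so (418,1913,2191)→(418,241,37)
g: flip: (418,241,37)→(37,-241,418)
g: translate: b→-19 (≡-241 mod 74), so (37,-241,418)→(37,-19,28)
g: flip: (37,-19,28)→(28,19,37)
g: reduced (well bottom): (28,19,37) with a≤c, −a<b≤a
reduced forms (28, 19, 37) vs (28, 19, 37) ⇒ equivalent

yes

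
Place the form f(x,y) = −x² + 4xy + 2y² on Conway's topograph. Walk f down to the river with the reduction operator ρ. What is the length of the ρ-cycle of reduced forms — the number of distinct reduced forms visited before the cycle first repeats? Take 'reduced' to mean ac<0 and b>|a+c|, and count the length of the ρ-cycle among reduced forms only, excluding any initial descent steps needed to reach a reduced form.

D = 24, ⌊√D⌋ = 4
river: ρ → (2,4,-1)
river: ρ → (-1,4,2)
ρ-cycle length = 2 (tail of 0 descent steps not counted)

2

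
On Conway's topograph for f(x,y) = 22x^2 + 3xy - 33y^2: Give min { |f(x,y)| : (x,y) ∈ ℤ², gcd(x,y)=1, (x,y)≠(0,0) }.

descent: ρ → (-33,-3,22)
descent: ρ → (22,47,-8)  [lands on river]
river: ρ → (-8,49,16)
river: ρ → (16,47,-11)
river: ρ → (-11,41,28)
river: ρ → (28,15,-24)
river: ρ → (-24,33,19)
river: ρ → (19,43,-14)
river: ρ → (-14,41,22)
closes: descent 2, river 8
min |a| on river = 8

8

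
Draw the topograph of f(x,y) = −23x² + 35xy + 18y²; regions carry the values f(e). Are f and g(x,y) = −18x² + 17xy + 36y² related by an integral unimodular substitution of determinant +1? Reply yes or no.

D₁ = 2881, D₂ = 2881
river cycle of f (length 82): (18, 37, -21), (-21, 47, 8), (8, 49, -15), (-15, 41, 20), (20, 39, -17), (-17, 29, 30), (30, 31, -16), (-16, 33, 28), (28, 23, -21), (-21, 19, 30), … (72 more)
river cycle of g (length 82): (-18, 53, 1), (1, 53, -18), (-18, 19, 35), (35, 51, -2), (-2, 53, 9), (9, 37, -42), (-42, 47, 4), (4, 49, -30), (-30, 11, 23), (23, 35, -18), … (72 more)
cycles differ ⇒ inequivalent

no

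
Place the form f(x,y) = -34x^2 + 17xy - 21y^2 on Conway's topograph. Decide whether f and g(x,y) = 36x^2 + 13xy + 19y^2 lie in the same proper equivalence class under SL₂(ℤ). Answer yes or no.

D₁ = -2567, D₂ = -2567
f is negative-definite; reduce −f:
−f: flip: (34,-17,21)→(21,17,34)
−f: reduced (well bottom): (21,17,34) with a≤c, −a<b≤a
flip sign back: reduced form of f is (-21,-17,-34)
g: flip: (36,13,19)→(19,-13,36)
g: reduced (well bottom): (19,-13,36) with a≤c, −a<b≤a
reduced forms (-21, -17, -34) vs (19, -13, 36) ⇒ inequivalent

no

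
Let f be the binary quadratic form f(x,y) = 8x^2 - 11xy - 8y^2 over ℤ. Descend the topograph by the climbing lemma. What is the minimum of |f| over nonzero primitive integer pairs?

descent: ρ → (-8,11,8)  [lands on river]
river: ρ → (8,5,-11)
river: ρ → (-11,17,2)
river: ρ → (2,19,-2)
river: ρ → (-2,17,11)
river: ρ → (11,5,-8)
closes: descent 1, river 6
min |a| on river = 2

2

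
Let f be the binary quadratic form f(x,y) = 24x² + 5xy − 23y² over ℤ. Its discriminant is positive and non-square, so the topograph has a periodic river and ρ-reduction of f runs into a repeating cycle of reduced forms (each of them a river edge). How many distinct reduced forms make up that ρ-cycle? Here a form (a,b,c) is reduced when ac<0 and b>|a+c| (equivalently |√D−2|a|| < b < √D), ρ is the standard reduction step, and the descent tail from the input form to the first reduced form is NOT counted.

D = 2233, ⌊√D⌋ = 47
river: ρ → (-23,41,6)
river: ρ → (6,43,-16)
river: ρ → (-16,21,28)
river: ρ → (28,35,-9)
river: ρ → (-9,37,24)
river: ρ → (24,11,-22)
river: ρ → (-22,33,13)
river: ρ → (13,45,-4)
river: ρ → (-4,43,24)
river: ρ → (24,5,-23)
ρ-cycle length = 10 (tail of 0 descent steps not counted)

10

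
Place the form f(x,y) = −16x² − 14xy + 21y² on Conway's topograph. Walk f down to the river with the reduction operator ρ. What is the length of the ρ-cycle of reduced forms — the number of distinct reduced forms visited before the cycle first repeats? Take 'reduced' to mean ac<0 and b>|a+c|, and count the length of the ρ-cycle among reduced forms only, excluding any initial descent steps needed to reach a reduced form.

D = 1540, ⌊√D⌋ = 39
descent: ρ → (21,14,-16)  [lands on river]
river: ρ → (-16,18,19)
river: ρ → (19,20,-15)
river: ρ → (-15,10,24)
river: ρ → (24,38,-1)
river: ρ → (-1,38,24)
river: ρ → (24,10,-15)
river: ρ → (-15,20,19)
river: ρ → (19,18,-16)
river: ρ → (-16,14,21)
river: ρ → (21,28,-9)
river: ρ → (-9,26,24)
river: ρ → (24,22,-11)
river: ρ → (-11,22,24)
river: ρ → (24,26,-9)
river: ρ → (-9,28,21)
ρ-cycle length = 16 (tail of 1 descent step not counted)

16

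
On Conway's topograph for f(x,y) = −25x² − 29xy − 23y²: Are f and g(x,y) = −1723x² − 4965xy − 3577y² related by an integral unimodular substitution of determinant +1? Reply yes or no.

D₁ = -1459, D₂ = -1459
f is negative-definite; reduce −f:
−f: translate: b→-21 (≡29 mod 50), so (25,29,23)→(25,-21,19)
−f: flip: (25,-21,19)→(19,21,25)
−f: translate: b→-17 (≡21 mod 38), so (19,21,25)→(19,-17,23)
−f: reduced (well bottom): (19,-17,23) with a≤c, −a<b≤a
flip sign back: reduced form of f is (-19,17,-23)
g is negative-definite; reduce −g:
−g: translate: b→1519 (≡4965 mod 3446), so (1723,4965,3577)→(1723,1519,335)
−g: flip: (1723,1519,335)→(335,-1519,1723)
−g: translate: b→-179 (≡-1519 mod 670), so (335,-1519,1723)→(335,-179,25)
−g: flip: (335,-179,25)→(25,179,335)
−g: translate: b→-21 (≡179 mod 50), so (25,179,335)→(25,-21,19)
−g: flip: (25,-21,19)→(19,21,25)
−g: translate: b→-17 (≡21 mod 38), so (19,21,25)→(19,-17,23)
−g: reduced (well bottom): (19,-17,23) with a≤c, −a<b≤a
flip sign back: reduced form of g is (-19,17,-23)
reduced forms (-19, 17, -23) vs (-19, 17, -23) ⇒ equivalent

yes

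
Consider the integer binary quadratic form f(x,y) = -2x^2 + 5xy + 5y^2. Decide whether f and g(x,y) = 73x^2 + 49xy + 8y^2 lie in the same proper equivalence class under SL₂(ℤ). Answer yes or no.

D₁ = 65, D₂ = 65
river cycle of f (length 6): (5, 5, -2), (-2, 7, 2), (2, 5, -5), (-5, 5, 2), (2, 7, -2), (-2, 5, 5)
river cycle of g (length 6): (-2, 5, 5), (5, 5, -2), (-2, 7, 2), (2, 5, -5), (-5, 5, 2), (2, 7, -2)
cycles coincide ⇒ equivalent

yes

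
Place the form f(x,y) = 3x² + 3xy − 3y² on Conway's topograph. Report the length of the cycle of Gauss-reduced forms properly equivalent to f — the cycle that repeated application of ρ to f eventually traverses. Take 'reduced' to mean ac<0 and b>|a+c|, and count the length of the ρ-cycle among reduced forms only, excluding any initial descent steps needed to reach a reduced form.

D = 45, ⌊√D⌋ = 6
river: ρ → (-3,3,3)
river: ρ → (3,3,-3)
ρ-cycle length = 2 (tail of 0 descent steps not counted)

2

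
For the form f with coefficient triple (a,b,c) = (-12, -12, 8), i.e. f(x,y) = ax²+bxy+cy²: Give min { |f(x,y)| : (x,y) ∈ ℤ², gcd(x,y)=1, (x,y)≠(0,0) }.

descent: ρ → (8,12,-12)  [lands on river]
river: ρ → (-12,12,8)
river: ρ → (8,20,-4)
river: ρ → (-4,20,8)
closes: descent 1, river 4
min |a| on river = 4

4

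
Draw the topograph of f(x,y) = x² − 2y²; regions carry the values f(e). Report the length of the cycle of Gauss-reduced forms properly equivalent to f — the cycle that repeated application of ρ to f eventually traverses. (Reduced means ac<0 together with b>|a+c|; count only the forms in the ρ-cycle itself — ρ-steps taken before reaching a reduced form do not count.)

D = 8, ⌊√D⌋ = 2
descent: ρ → (-2,0,1)
descent: ρ → (1,2,-1)  [lands on river]
river: ρ → (-1,2,1)
ρ-cycle length = 2 (tail of 2 descent steps not counted)

2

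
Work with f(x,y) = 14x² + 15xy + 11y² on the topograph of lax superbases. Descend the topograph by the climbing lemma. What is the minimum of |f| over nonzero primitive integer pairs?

translate: b→-13 (≡15 mod 28), so (14,15,11)→(14,-13,10)
flip: (14,-13,10)→(10,13,14)
translate: b→-7 (≡13 mod 20), so (10,13,14)→(10,-7,11)
reduced (well bottom): (10,-7,11) with a≤c, −a<b≤a
well minimum = a = 10

10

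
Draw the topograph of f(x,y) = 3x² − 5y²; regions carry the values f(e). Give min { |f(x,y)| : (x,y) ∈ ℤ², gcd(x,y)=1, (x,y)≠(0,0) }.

descent: ρ → (-5,0,3)
descent: ρ → (3,6,-2)  [lands on river]
river: ρ → (-2,6,3)
closes: descent 2, river 2
min |a| on river = 2

2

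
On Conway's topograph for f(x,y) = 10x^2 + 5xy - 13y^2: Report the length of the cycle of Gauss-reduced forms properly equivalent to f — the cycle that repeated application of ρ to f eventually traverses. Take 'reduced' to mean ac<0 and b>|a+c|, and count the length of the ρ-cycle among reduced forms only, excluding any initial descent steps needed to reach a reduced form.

D = 545, ⌊√D⌋ = 23
river: ρ → (-13,21,2)
river: ρ → (2,23,-2)
river: ρ → (-2,21,13)
river: ρ → (13,5,-10)
river: ρ → (-10,15,8)
river: ρ → (8,17,-8)
river: ρ → (-8,15,10)
river: ρ → (10,5,-13)
ρ-cycle length = 8 (tail of 0 descent steps not counted)

8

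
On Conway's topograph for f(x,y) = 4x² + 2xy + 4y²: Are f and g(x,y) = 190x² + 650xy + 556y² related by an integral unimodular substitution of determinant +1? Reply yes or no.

D₁ = -60, D₂ = -60
f: reduced (well bottom): (4,2,4) with a≤c, −a<b≤a
g: translate: b→-110 (≡650 mod 380), so (190,650,556)→(190,-110,16)
g: flip: (190,-110,16)→(16,110,190)
g: translate: b→14 (≡110 mod 32), so (16,110,190)→(16,14,4)
g: flip: (16,14,4)→(4,-14,16)
g: translate: b→2 (≡-14 mod 8), so (4,-14,16)→(4,2,4)
g: reduced (well bottom): (4,2,4) with a≤c, −a<b≤a
reduced forms (4, 2, 4) vs (4, 2, 4) ⇒ equivalent

yes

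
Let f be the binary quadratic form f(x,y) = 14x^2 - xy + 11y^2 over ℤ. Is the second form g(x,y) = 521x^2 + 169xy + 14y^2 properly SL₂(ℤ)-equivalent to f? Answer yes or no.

D₁ = -615, D₂ = -615
f: flip: (14,-1,11)→(11,1,14)
f: reduced (well bottom): (11,1,14) with a≤c, −a<b≤a
g: flip: (521,169,14)→(14,-169,521)
g: translate: b→-1 (≡-169 mod 28), so (14,-169,521)→(14,-1,11)
g: flip: (14,-1,11)→(11,1,14)
g: reduced (well bottom): (11,1,14) with a≤c, −a<b≤a
reduced forms (11, 1, 14) vs (11, 1, 14) ⇒ equivalent

yes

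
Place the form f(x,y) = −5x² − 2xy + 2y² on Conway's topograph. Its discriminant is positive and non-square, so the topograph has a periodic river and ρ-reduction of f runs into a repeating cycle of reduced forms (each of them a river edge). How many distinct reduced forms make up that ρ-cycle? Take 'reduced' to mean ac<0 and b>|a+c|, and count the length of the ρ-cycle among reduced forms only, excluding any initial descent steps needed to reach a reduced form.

D = 44, ⌊√D⌋ = 6
descent: ρ → (2,6,-1)  [lands on river]
river: ρ → (-1,6,2)
ρ-cycle length = 2 (tail of 1 descent step not counted)

2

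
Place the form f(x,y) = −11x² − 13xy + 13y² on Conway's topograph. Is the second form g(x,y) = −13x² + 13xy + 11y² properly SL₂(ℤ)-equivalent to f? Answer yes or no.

D₁ = 741, D₂ = 741
river cycle of f (length 8): (13, 13, -11), (-11, 9, 15), (15, 21, -5), (-5, 19, 19), (19, 19, -5), (-5, 21, 15), (15, 9, -11), (-11, 13, 13)
river cycle of g (length 8): (11, 9, -15), (-15, 21, 5), (5, 19, -19), (-19, 19, 5), (5, 21, -15), (-15, 9, 11), (11, 13, -13), (-13, 13, 11)
cycles differ ⇒ inequivalent

no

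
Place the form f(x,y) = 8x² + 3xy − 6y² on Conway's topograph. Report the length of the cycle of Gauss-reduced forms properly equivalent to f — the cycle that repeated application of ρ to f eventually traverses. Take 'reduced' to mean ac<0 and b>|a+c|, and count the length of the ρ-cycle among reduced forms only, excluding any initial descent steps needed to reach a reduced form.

D = 201, ⌊√D⌋ = 14
river: ρ → (-6,9,5)
river: ρ → (5,11,-4)
river: ρ → (-4,13,2)
river: ρ → (2,11,-10)
river: ρ → (-10,9,3)
river: ρ → (3,9,-10)
river: ρ → (-10,11,2)
river: ρ → (2,13,-4)
river: ρ → (-4,11,5)
river: ρ → (5,9,-6)
river: ρ → (-6,3,8)
river: ρ → (8,13,-1)
river: ρ → (-1,13,8)
river: ρ → (8,3,-6)
ρ-cycle length = 14 (tail of 0 descent steps not counted)

14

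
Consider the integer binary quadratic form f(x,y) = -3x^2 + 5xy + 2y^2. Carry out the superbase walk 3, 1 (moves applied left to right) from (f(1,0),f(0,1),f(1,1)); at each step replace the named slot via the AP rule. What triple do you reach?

start (-3,2,4) = (f(1,0),f(0,1),f(1,1))
replace slot 3: 2·((-3)+2) − 4 = -6 → (-3,2,-6)
replace slot 1: 2·(2+(-6)) − (-3) = -5 → (-5,2,-6)

-5,2,-6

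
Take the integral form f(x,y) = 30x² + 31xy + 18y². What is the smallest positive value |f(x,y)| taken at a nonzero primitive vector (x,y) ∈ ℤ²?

translate: b→-29 (≡31 mod 60), so (30,31,18)→(30,-29,17)
flip: (30,-29,17)→(17,29,30)
translate: b→-5 (≡29 mod 34), so (17,29,30)→(17,-5,18)
reduced (well bottom): (17,-5,18) with a≤c, −a<b≤a
well minimum = a = 17

17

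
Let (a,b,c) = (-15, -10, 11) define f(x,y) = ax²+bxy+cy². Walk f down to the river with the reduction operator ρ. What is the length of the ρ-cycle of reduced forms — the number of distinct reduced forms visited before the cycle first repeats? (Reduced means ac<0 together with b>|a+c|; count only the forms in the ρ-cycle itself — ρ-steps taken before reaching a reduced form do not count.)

D = 760, ⌊√D⌋ = 27
descent: ρ → (11,10,-15)  [lands on river]
river: ρ → (-15,20,6)
river: ρ → (6,16,-21)
river: ρ → (-21,26,1)
river: ρ → (1,26,-21)
river: ρ → (-21,16,6)
river: ρ → (6,20,-15)
river: ρ → (-15,10,11)
river: ρ → (11,12,-14)
river: ρ → (-14,16,9)
river: ρ → (9,20,-10)
river: ρ → (-10,20,9)
river: ρ → (9,16,-14)
river: ρ → (-14,12,11)
ρ-cycle length = 14 (tail of 1 descent step not counted)

14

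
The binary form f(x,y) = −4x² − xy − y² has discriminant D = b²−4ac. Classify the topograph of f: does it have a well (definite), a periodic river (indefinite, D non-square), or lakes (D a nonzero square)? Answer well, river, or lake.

D = b²−4ac = (-1)² − 4·(-4)·(-1) = -15
D < 0 ⇒ definite ⇒ every region one sign ⇒ single well

well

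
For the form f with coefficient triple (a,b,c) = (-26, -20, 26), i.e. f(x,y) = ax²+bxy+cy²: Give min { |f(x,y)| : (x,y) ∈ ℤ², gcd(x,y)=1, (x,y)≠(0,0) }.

descent: ρ → (26,20,-26)  [lands on river]
river: ρ → (-26,32,20)
river: ρ → (20,48,-10)
river: ρ → (-10,52,10)
river: ρ → (10,48,-20)
river: ρ → (-20,32,26)
closes: descent 1, river 6
min |a| on river = 10

10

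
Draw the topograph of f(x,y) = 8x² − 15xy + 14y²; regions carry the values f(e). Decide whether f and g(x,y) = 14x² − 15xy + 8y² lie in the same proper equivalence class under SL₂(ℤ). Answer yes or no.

D₁ = -223, D₂ = -223
f: translate: b→1 (≡-15 mod 16), so (8,-15,14)→(8,1,7)
f: flip: (8,1,7)→(7,-1,8)
f: reduced (well bottom): (7,-1,8) with a≤c, −a<b≤a
g: translate: b→13 (≡-15 mod 28), so (14,-15,8)→(14,13,7)
g: flip: (14,13,7)→(7,-13,14)
g: translate: b→1 (≡-13 mod 14), so (7,-13,14)→(7,1,8)
g: reduced (well bottom): (7,1,8) with a≤c, −a<b≤a
reduced forms (7, -1, 8) vs (7, 1, 8) ⇒ inequivalent

no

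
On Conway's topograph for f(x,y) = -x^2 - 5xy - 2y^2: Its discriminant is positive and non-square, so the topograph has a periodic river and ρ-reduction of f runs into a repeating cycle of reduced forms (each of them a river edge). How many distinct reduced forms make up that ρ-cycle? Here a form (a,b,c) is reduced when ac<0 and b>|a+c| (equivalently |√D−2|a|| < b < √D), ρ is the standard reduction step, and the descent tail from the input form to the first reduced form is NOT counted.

D = 17, ⌊√D⌋ = 4
descent: ρ → (-2,1,2)  [lands on river]
river: ρ → (2,3,-1)
river: ρ → (-1,3,2)
river: ρ → (2,1,-2)
river: ρ → (-2,3,1)
river: ρ → (1,3,-2)
ρ-cycle length = 6 (tail of 1 descent step not counted)

6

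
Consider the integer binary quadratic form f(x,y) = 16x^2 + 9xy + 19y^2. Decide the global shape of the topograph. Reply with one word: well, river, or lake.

D = b²−4ac = 9² − 4·16·19 = -1135
D < 0 ⇒ definite ⇒ every region one sign ⇒ single well

well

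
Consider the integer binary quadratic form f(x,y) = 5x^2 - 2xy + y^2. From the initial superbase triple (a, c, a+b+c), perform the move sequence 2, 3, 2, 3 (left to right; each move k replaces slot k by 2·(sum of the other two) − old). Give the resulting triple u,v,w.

start (5,1,4) = (f(1,0),f(0,1),f(1,1))
replace slot 2: 2·(5+4) − 1 = 17 → (5,17,4)
replace slot 3: 2·(5+17) − 4 = 40 → (5,17,40)
replace slot 2: 2·(5+40) − 17 = 73 → (5,73,40)
replace slot 3: 2·(5+73) − 40 = 116 → (5,73,116)

5,73,116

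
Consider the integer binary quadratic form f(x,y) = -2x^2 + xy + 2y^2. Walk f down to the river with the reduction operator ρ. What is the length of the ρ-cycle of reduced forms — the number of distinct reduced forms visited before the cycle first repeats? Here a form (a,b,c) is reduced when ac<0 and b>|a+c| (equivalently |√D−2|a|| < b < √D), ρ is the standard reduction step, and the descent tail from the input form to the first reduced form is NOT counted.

D = 17, ⌊√D⌋ = 4
river: ρ → (2,3,-1)
river: ρ → (-1,3,2)
river: ρ → (2,1,-2)
river: ρ → (-2,3,1)
river: ρ → (1,3,-2)
river: ρ → (-2,1,2)
ρ-cycle length = 6 (tail of 0 descent steps not counted)

6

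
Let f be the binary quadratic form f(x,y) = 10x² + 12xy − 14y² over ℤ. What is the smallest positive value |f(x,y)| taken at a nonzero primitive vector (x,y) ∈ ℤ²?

river: ρ → (-14,16,8)
river: ρ → (8,16,-14)
river: ρ → (-14,12,10)
river: ρ → (10,8,-16)
river: ρ → (-16,24,2)
river: ρ → (2,24,-16)
river: ρ → (-16,8,10)
river: ρ → (10,12,-14)
closes: descent 0, river 8
min |a| on river = 2

2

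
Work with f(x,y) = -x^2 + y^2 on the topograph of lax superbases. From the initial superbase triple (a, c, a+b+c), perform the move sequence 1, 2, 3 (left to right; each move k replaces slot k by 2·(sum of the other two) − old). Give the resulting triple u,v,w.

start (-1,1,0) = (f(1,0),f(0,1),f(1,1))
replace slot 1: 2·(1+0) − (-1) = 3 → (3,1,0)
replace slot 2: 2·(3+0) − 1 = 5 → (3,5,0)
replace slot 3: 2·(3+5) − 0 = 16 → (3,5,16)

3,5,16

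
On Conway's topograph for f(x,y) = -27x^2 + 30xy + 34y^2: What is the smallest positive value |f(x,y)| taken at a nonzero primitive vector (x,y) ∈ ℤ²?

river: ρ → (34,38,-23)
river: ρ → (-23,54,18)
river: ρ → (18,54,-23)
river: ρ → (-23,38,34)
river: ρ → (34,30,-27)
river: ρ → (-27,24,37)
river: ρ → (37,50,-14)
river: ρ → (-14,62,13)
river: ρ → (13,42,-54)
river: ρ → (-54,66,1)
river: ρ → (1,66,-54)
river: ρ → (-54,42,13)
river: ρ → (13,62,-14)
river: ρ → (-14,50,37)
river: ρ → (37,24,-27)
river: ρ → (-27,30,34)
closes: descent 0, river 16
min |a| on river = 1

1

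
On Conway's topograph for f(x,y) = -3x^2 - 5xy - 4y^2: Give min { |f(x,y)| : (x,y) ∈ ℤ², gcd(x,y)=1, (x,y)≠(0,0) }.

translate: b→-1 (≡5 mod 6), so (3,5,4)→(3,-1,2)
flip: (3,-1,2)→(2,1,3)
reduced (well bottom): (2,1,3) with a≤c, −a<b≤a
well minimum |f| = |-2| = 2 (negative-definite)

2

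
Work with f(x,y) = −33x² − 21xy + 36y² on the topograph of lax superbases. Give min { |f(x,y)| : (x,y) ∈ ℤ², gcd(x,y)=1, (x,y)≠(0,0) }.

descent: ρ → (36,21,-33)  [lands on river]
river: ρ → (-33,45,24)
river: ρ → (24,51,-27)
river: ρ → (-27,57,18)
river: ρ → (18,51,-36)
river: ρ → (-36,21,33)
river: ρ → (33,45,-24)
river: ρ → (-24,51,27)
river: ρ → (27,57,-18)
river: ρ → (-18,51,36)
closes: descent 1, river 10
min |a| on river = 18

18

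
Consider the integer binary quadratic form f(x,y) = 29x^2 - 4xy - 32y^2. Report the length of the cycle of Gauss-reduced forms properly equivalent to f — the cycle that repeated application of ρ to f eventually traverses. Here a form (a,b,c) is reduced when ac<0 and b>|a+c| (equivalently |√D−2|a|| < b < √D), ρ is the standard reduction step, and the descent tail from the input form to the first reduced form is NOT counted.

D = 3728, ⌊√D⌋ = 61
descent: ρ → (-32,4,29)  [lands on river]
river: ρ → (29,54,-7)
river: ρ → (-7,58,13)
river: ρ → (13,46,-31)
river: ρ → (-31,16,28)
river: ρ → (28,40,-19)
river: ρ → (-19,36,32)
river: ρ → (32,28,-23)
river: ρ → (-23,18,37)
river: ρ → (37,56,-4)
river: ρ → (-4,56,37)
river: ρ → (37,18,-23)
river: ρ → (-23,28,32)
river: ρ → (32,36,-19)
river: ρ → (-19,40,28)
river: ρ → (28,16,-31)
river: ρ → (-31,46,13)
river: ρ → (13,58,-7)
river: ρ → (-7,54,29)
river: ρ → (29,4,-32)
river: ρ → (-32,60,1)
river: ρ → (1,60,-32)
ρ-cycle length = 22 (tail of 1 descent step not counted)

22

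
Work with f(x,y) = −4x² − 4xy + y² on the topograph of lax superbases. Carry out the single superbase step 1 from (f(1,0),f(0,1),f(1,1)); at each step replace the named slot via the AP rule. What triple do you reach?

start (-4,1,-7) = (f(1,0),f(0,1),f(1,1))
replace slot 1: 2·(1+(-7)) − (-4) = -8 → (-8,1,-7)

-8,1,-7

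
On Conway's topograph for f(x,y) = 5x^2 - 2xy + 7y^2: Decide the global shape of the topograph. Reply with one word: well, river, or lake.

D = b²−4ac = (-2)² − 4·5·7 = -136
D < 0 ⇒ definite ⇒ every region one sign ⇒ single well

well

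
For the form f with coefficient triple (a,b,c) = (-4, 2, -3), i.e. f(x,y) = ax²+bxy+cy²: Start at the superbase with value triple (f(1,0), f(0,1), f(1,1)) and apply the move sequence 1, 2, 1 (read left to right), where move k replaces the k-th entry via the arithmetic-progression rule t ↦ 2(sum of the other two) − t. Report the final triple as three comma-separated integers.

start (-4,-3,-5) = (f(1,0),f(0,1),f(1,1))
replace slot 1: 2·((-3)+(-5)) − (-4) = -12 → (-12,-3,-5)
replace slot 2: 2·((-12)+(-5)) − (-3) = -31 → (-12,-31,-5)
replace slot 1: 2·((-31)+(-5)) − (-12) = -60 → (-60,-31,-5)

-60,-31,-5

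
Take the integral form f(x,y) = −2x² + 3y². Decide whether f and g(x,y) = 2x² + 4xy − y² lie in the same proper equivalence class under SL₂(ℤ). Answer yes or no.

D₁ = 24, D₂ = 24
river cycle of f (length 2): (-2, 4, 1), (1, 4, -2)
river cycle of g (length 2): (-1, 4, 2), (2, 4, -1)
cycles differ ⇒ inequivalent

no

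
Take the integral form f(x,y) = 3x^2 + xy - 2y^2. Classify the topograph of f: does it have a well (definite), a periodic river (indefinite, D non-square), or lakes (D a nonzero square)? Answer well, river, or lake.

D = b²−4ac = 1² − 4·3·(-2) = 25
D = 5² is a perfect square ⇒ form factors over ℤ ⇒ lakes

lake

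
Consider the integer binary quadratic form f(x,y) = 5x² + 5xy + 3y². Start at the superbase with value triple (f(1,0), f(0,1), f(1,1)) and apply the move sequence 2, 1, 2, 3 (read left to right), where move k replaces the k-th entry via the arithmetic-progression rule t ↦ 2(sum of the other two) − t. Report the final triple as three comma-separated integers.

start (5,3,13) = (f(1,0),f(0,1),f(1,1))
replace slot 2: 2·(5+13) − 3 = 33 → (5,33,13)
replace slot 1: 2·(33+13) − 5 = 87 → (87,33,13)
replace slot 2: 2·(87+13) − 33 = 167 → (87,167,13)
replace slot 3: 2·(87+167) − 13 = 495 → (87,167,495)

87,167,495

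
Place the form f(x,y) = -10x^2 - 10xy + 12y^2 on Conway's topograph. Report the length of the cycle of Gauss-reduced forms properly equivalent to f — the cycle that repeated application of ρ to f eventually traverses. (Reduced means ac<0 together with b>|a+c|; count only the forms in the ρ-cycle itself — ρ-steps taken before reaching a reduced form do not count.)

D = 580, ⌊√D⌋ = 24
descent: ρ → (12,10,-10)  [lands on river]
river: ρ → (-10,10,12)
river: ρ → (12,14,-8)
river: ρ → (-8,18,8)
river: ρ → (8,14,-12)
river: ρ → (-12,10,10)
river: ρ → (10,10,-12)
river: ρ → (-12,14,8)
river: ρ → (8,18,-8)
river: ρ → (-8,14,12)
ρ-cycle length = 10 (tail of 1 descent step not counted)

10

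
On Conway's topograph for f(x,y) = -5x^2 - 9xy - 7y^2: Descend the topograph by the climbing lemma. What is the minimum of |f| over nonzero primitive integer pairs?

translate: b→-1 (≡9 mod 10), so (5,9,7)→(5,-1,3)
flip: (5,-1,3)→(3,1,5)
reduced (well bottom): (3,1,5) with a≤c, −a<b≤a
well minimum |f| = |-3| = 3 (negative-definite)

3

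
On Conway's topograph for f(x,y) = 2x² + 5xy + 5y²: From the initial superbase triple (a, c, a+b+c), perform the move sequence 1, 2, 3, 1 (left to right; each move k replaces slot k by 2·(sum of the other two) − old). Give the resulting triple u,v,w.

start (2,5,12) = (f(1,0),f(0,1),f(1,1))
replace slot 1: 2·(5+12) − 2 = 32 → (32,5,12)
replace slot 2: 2·(32+12) − 5 = 83 → (32,83,12)
replace slot 3: 2·(32+83) − 12 = 218 → (32,83,218)
replace slot 1: 2·(83+218) − 32 = 570 → (570,83,218)

570,83,218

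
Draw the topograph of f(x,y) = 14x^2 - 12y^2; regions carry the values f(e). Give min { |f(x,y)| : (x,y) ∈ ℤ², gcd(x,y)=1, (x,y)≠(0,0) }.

descent: ρ → (-12,24,2)  [lands on river]
river: ρ → (2,24,-12)
closes: descent 1, river 2
min |a| on river = 2

2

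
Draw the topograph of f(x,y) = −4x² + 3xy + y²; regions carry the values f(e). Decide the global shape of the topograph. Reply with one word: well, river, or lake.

D = b²−4ac = 3² − 4·(-4)·1 = 25
D = 5² is a perfect square ⇒ form factors over ℤ ⇒ lakes

lake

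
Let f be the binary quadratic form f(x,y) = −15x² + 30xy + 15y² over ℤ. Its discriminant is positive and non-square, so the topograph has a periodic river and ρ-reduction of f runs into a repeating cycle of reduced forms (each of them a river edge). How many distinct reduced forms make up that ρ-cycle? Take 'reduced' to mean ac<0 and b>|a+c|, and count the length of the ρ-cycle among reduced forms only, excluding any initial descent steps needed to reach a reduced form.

D = 1800, ⌊√D⌋ = 42
river: ρ → (15,30,-15)
river: ρ → (-15,30,15)
ρ-cycle length = 2 (tail of 0 descent steps not counted)

2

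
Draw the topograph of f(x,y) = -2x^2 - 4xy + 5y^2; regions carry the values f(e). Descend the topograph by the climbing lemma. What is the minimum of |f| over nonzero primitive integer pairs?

descent: ρ → (5,4,-2)  [lands on river]
river: ρ → (-2,4,5)
river: ρ → (5,6,-1)
river: ρ → (-1,6,5)
closes: descent 1, river 4
min |a| on river = 1

1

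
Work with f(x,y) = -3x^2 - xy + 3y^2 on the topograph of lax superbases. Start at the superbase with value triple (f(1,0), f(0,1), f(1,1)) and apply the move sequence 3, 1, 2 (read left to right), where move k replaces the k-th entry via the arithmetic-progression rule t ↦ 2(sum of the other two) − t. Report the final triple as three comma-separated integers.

start (-3,3,-1) = (f(1,0),f(0,1),f(1,1))
replace slot 3: 2·((-3)+3) − (-1) = 1 → (-3,3,1)
replace slot 1: 2·(3+1) − (-3) = 11 → (11,3,1)
replace slot 2: 2·(11+1) − 3 = 21 → (11,21,1)

11,21,1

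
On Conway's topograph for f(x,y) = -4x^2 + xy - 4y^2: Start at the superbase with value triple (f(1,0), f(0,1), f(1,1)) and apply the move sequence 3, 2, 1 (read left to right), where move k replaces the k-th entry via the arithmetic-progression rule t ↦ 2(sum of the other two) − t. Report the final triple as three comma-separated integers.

start (-4,-4,-7) = (f(1,0),f(0,1),f(1,1))
replace slot 3: 2·((-4)+(-4)) − (-7) = -9 → (-4,-4,-9)
replace slot 2: 2·((-4)+(-9)) − (-4) = -22 → (-4,-22,-9)
replace slot 1: 2·((-22)+(-9)) − (-4) = -58 → (-58,-22,-9)

-58,-22,-9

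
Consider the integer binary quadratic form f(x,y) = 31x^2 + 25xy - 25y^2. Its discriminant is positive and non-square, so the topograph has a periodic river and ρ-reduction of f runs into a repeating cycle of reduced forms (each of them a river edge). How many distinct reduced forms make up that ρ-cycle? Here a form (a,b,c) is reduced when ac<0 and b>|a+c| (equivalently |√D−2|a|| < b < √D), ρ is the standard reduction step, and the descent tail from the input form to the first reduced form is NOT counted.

D = 3725, ⌊√D⌋ = 61
river: ρ → (-25,25,31)
river: ρ → (31,37,-19)
river: ρ → (-19,39,29)
river: ρ → (29,19,-29)
river: ρ → (-29,39,19)
river: ρ → (19,37,-31)
river: ρ → (-31,25,25)
river: ρ → (25,25,-31)
river: ρ → (-31,37,19)
river: ρ → (19,39,-29)
river: ρ → (-29,19,29)
river: ρ → (29,39,-19)
river: ρ → (-19,37,31)
river: ρ → (31,25,-25)
ρ-cycle length = 14 (tail of 0 descent steps not counted)

14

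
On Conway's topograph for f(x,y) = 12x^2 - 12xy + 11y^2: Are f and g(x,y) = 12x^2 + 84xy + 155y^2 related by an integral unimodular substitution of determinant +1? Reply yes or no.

D₁ = -384, D₂ = -384
f: translate: b→12 (≡-12 mod 24), so (12,-12,11)→(12,12,11)
f: flip: (12,12,11)→(11,-12,12)
f: translate: b→10 (≡-12 mod 22), so (11,-12,12)→(11,10,11)
f: reduced (well bottom): (11,10,11) with a≤c, −a<b≤a
g: translate: b→12 (≡84 mod 24), so (12,84,155)→(12,12,11)
g: flip: (12,12,11)→(11,-12,12)
g: translate: b→10 (≡-12 mod 22), so (11,-12,12)→(11,10,11)
g: reduced (well bottom): (11,10,11) with a≤c, −a<b≤a
reduced forms (11, 10, 11) vs (11, 10, 11) ⇒ equivalent

yes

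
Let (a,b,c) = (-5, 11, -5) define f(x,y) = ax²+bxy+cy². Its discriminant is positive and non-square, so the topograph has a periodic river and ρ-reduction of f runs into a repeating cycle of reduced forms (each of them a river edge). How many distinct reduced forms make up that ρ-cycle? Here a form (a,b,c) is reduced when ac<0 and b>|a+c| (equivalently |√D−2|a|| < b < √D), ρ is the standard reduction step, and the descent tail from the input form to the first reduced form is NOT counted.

D = 21, ⌊√D⌋ = 4
descent: ρ → (-5,-1,1)
descent: ρ → (1,3,-3)  [lands on river]
river: ρ → (-3,3,1)
ρ-cycle length = 2 (tail of 2 descent steps not counted)

2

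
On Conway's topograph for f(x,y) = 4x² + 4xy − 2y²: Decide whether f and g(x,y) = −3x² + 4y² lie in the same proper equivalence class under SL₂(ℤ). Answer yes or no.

D₁ = 48, D₂ = 48
river cycle of f (length 2): (-2, 4, 4), (4, 4, -2)
river cycle of g (length 2): (-3, 6, 1), (1, 6, -3)
cycles differ ⇒ inequivalent

no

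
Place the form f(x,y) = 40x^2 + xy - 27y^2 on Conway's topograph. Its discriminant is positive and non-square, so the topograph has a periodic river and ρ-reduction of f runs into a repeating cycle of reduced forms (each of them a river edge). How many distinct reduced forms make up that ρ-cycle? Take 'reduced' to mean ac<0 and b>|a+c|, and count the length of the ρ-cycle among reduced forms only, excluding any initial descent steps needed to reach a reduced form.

D = 4321, ⌊√D⌋ = 65
descent: ρ → (-27,53,14)  [lands on river]
river: ρ → (14,59,-15)
river: ρ → (-15,61,10)
river: ρ → (10,59,-21)
river: ρ → (-21,25,44)
river: ρ → (44,63,-2)
river: ρ → (-2,65,12)
river: ρ → (12,55,-27)
ρ-cycle length = 8 (tail of 1 descent step not counted)

8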